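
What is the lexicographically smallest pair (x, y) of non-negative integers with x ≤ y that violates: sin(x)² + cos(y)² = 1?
(x, y) = (0, 1)

At (0, 0): both sides equal 1, so it holds there.

Substituting (0, 1) into the claim:
LHS = sin(0)² + cos(1)² = cos(1)² ≈ 0.2919
RHS = 1

Since LHS ≠ RHS, this pair disproves the claim, and no lexicographically smaller pair (x ≤ y, non-negative integers) does.

For instance (3, 7) is also a counterexample (LHS = sin(3)² + cos(7)² ≈ 0.5883, RHS = 1), but it's lexicographically larger.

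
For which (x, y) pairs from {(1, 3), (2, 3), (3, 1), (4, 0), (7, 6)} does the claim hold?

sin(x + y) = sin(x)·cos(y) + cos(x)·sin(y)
Testing each pair:
(1, 3): LHS = sin(4) ≈ -0.7568, RHS = sin(1)·cos(3) + sin(3)·cos(1) ≈ -0.7568 → holds
(2, 3): LHS = sin(5) ≈ -0.9589, RHS = sin(2)·cos(3) + sin(3)·cos(2) ≈ -0.9589 → holds
(3, 1): LHS = sin(4) ≈ -0.7568, RHS = sin(1)·cos(3) + sin(3)·cos(1) ≈ -0.7568 → holds
(4, 0): LHS = sin(4) ≈ -0.7568, RHS = sin(4) ≈ -0.7568 → holds
(7, 6): LHS = sin(13) ≈ 0.4202, RHS = sin(6)·cos(7) + sin(7)·cos(6) ≈ 0.4202 → holds

Every pair satisfies the claim.

Answer: All pairs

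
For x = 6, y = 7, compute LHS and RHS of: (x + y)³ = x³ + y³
LHS = (6 + 7)³ = 2197
RHS = 6³ + 7³ = 559

LHS ≠ RHS, so the equation does not hold here.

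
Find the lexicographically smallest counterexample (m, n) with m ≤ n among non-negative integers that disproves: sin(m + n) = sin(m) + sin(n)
(m, n) = (1, 1)

At (0, 1): both sides equal sin(1) ≈ 0.8415, so it holds there.
At (0, 6): both sides equal sin(6) ≈ -0.2794, so it holds there.

Substituting (1, 1) into the claim:
LHS = sin(1 + 1) = sin(2) ≈ 0.9093
RHS = sin(1) + sin(1) = 2·sin(1) ≈ 1.683

Since LHS ≠ RHS, this pair disproves the claim, and no lexicographically smaller pair (m ≤ n, non-negative integers) does.

For instance (5, 7) is also a counterexample (LHS = sin(12) ≈ -0.5366, RHS = sin(5) + sin(7) ≈ -0.3019), but it's lexicographically larger.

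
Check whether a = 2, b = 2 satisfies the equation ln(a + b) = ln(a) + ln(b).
Substituting a = 2, b = 2:

LHS = ln(2 + 2) = ln(4) ≈ 1.386
RHS = ln(2) + ln(2) = 2·ln(2) ≈ 1.386

LHS = RHS, so the equation holds at this point.

Answer: Holds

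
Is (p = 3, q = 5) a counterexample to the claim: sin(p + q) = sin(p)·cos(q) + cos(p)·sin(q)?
No

Substituting p = 3, q = 5:
LHS = sin(3 + 5) = sin(8) ≈ 0.9894
RHS = sin(3)·cos(5) + cos(3)·sin(5) = sin(3)·cos(5) + sin(5)·cos(3) ≈ 0.9894

The sides agree, so this pair does not disprove the claim.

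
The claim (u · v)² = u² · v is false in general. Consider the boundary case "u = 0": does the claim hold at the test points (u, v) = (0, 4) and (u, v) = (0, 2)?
Yes, holds at both test points

At (0, 4): LHS = 0, RHS = 0 → equal
At (0, 2): LHS = 0, RHS = 0 → equal

So the claim does hold at both of these boundary points, even though it is not an identity.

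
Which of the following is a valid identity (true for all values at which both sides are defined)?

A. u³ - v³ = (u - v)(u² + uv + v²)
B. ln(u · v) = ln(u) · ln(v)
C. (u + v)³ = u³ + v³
A

A: holds — e.g. at (2, 3), both sides equal -19.
B: fails at (5, 5) — LHS = ln(25) ≈ 3.219, RHS = ln(5)² ≈ 2.59.
C: fails at (5, 5) — LHS = 1000, RHS = 250.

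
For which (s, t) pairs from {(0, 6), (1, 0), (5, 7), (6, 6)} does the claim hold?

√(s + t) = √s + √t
Testing each pair:
(0, 6): LHS = √(6) ≈ 2.449, RHS = √(6) ≈ 2.449 → holds
(1, 0): LHS = 1, RHS = 1 → holds
(5, 7): LHS = 2·√(3) ≈ 3.464, RHS = √(5) + √(7) ≈ 4.882 → fails
(6, 6): LHS = 2·√(3) ≈ 3.464, RHS = 2·√(6) ≈ 4.899 → fails

2 of 4 pairs satisfy the claim.

Answer: (0, 6), (1, 0)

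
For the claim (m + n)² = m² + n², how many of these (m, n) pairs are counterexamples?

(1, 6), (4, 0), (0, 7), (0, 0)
1

Testing each pair:
(1, 6): LHS = 49, RHS = 37 → counterexample
(4, 0): LHS = 16, RHS = 16 → satisfies claim
(0, 7): LHS = 49, RHS = 49 → satisfies claim
(0, 0): LHS = 0, RHS = 0 → satisfies claim

That makes 1 counterexample.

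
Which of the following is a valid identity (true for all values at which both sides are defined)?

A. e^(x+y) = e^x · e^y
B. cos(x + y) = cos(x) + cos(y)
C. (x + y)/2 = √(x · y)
A: holds — e.g. at (4, 4), both sides equal e^8 ≈ 2981.
B: fails at (5, 5) — LHS = cos(10) ≈ -0.8391, RHS = 2·cos(5) ≈ 0.5673.
C: fails at (3, 7) — LHS = 5, RHS = √(21) ≈ 4.583.

Answer: A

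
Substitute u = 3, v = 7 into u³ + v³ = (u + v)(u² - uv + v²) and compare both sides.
LHS = 3³ + 7³ = 370
RHS = (3 + 7)(3² - 3·7 + 7²) = 370

LHS = RHS: the two sides agree.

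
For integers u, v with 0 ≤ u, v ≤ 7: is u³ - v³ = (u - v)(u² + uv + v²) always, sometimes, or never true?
The identity holds for every pair in the range. For instance at (u, v) = (3, 7): both sides equal -316.

Answer: Always true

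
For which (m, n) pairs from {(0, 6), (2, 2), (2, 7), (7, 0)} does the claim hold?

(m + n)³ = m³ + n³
Testing each pair:
(0, 6): LHS = 216, RHS = 216 → holds
(2, 2): LHS = 64, RHS = 16 → fails
(2, 7): LHS = 729, RHS = 351 → fails
(7, 0): LHS = 343, RHS = 343 → holds

2 of 4 pairs satisfy the claim.

Answer: (0, 6), (7, 0)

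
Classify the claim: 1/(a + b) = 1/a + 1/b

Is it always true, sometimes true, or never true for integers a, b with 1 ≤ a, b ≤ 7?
The claim fails for every pair in the range. For instance at (a, b) = (5, 6): LHS = 1/11, RHS = 11/30.

Answer: Never true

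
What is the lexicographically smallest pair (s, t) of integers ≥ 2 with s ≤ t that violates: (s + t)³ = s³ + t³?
Substituting (2, 2) into the claim:
LHS = (2 + 2)³ = 64
RHS = 2³ + 2³ = 16

Since LHS ≠ RHS, this pair disproves the claim, and no lexicographically smaller pair (s ≤ t, integers ≥ 2) does.

For instance (4, 8) is also a counterexample (LHS = 1728, RHS = 576), but it's lexicographically larger.

Answer: (s, t) = (2, 2)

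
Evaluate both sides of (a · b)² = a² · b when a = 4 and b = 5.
LHS = (4 · 5)² = 400
RHS = 4² · 5 = 80

LHS ≠ RHS, so the equation does not hold here.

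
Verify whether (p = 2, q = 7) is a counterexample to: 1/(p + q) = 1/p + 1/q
Substituting p = 2, q = 7:
LHS = 1/(2 + 7) = 1/9
RHS = 1/2 + 1/7 = 9/14

Since LHS ≠ RHS, this pair disproves the claim.

Answer: Yes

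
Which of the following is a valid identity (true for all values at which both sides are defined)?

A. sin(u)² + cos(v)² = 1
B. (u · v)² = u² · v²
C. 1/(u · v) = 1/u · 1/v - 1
B

A: fails at (5, 8) — LHS = cos(8)² + sin(5)² ≈ 0.9407, RHS = 1.
B: holds — e.g. at (3, 3), both sides equal 81.
C: fails at (1, 2) — LHS = 1/2, RHS = -1/2.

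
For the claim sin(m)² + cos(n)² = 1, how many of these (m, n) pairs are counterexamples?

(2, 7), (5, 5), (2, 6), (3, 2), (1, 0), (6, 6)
Testing each pair:
(2, 7): LHS = cos(7)² + sin(2)² ≈ 1.395, RHS = 1 → counterexample
(5, 5): LHS = cos(5)² + sin(5)² = 1, RHS = 1 → satisfies claim
(2, 6): LHS = sin(2)² + cos(6)² ≈ 1.749, RHS = 1 → counterexample
(3, 2): LHS = sin(3)² + cos(2)² ≈ 0.1931, RHS = 1 → counterexample
(1, 0): LHS = sin(1)² + 1 ≈ 1.708, RHS = 1 → counterexample
(6, 6): LHS = sin(6)² + cos(6)² = 1, RHS = 1 → satisfies claim

That makes 4 counterexamples.

Answer: 4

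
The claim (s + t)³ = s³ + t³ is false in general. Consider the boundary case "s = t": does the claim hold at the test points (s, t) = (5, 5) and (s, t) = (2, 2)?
No, fails at both test points

At (5, 5): LHS = 1000 ≠ RHS = 250
At (2, 2): LHS = 64 ≠ RHS = 16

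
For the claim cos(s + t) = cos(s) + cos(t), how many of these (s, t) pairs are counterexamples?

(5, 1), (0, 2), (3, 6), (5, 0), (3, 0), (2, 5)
Testing each pair:
(5, 1): LHS = cos(6) ≈ 0.9602, RHS = cos(5) + cos(1) ≈ 0.824 → counterexample
(0, 2): LHS = cos(2) ≈ -0.4161, RHS = cos(2) + 1 ≈ 0.5839 → counterexample
(3, 6): LHS = cos(9) ≈ -0.9111, RHS = cos(3) + cos(6) ≈ -0.02982 → counterexample
(5, 0): LHS = cos(5) ≈ 0.2837, RHS = cos(5) + 1 ≈ 1.284 → counterexample
(3, 0): LHS = cos(3) ≈ -0.99, RHS = cos(3) + 1 ≈ 0.01001 → counterexample
(2, 5): LHS = cos(7) ≈ 0.7539, RHS = cos(2) + cos(5) ≈ -0.1325 → counterexample

That makes 6 counterexamples.

Answer: 6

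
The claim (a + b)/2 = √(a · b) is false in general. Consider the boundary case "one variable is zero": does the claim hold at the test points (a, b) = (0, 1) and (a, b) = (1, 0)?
At (0, 1): LHS = 1/2 ≠ RHS = 0
At (1, 0): LHS = 1/2 ≠ RHS = 0

Answer: No, fails at both test points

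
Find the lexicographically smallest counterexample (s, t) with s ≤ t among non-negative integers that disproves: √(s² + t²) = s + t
Substituting (1, 1) into the claim:
LHS = √(1² + 1²) = √(2) ≈ 1.414
RHS = 1 + 1 = 2

Since LHS ≠ RHS, this pair disproves the claim, and no lexicographically smaller pair (s ≤ t, non-negative integers) does.

For instance (4, 7) is also a counterexample (LHS = √(65) ≈ 8.062, RHS = 11), but it's lexicographically larger.

Answer: (s, t) = (1, 1)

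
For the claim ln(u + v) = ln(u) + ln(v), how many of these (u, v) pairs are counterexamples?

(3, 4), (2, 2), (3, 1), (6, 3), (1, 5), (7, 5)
5

Testing each pair:
(3, 4): LHS = ln(7) ≈ 1.946, RHS = ln(3) + ln(4) ≈ 2.485 → counterexample
(2, 2): LHS = ln(4) ≈ 1.386, RHS = 2·ln(2) ≈ 1.386 → satisfies claim
(3, 1): LHS = ln(4) ≈ 1.386, RHS = ln(3) ≈ 1.099 → counterexample
(6, 3): LHS = ln(9) ≈ 2.197, RHS = ln(3) + ln(6) ≈ 2.89 → counterexample
(1, 5): LHS = ln(6) ≈ 1.792, RHS = ln(5) ≈ 1.609 → counterexample
(7, 5): LHS = ln(12) ≈ 2.485, RHS = ln(5) + ln(7) ≈ 3.555 → counterexample

That makes 5 counterexamples.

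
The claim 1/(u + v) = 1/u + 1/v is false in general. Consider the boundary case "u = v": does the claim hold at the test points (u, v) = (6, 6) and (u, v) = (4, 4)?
No, fails at both test points

At (6, 6): LHS = 1/12 ≠ RHS = 1/3
At (4, 4): LHS = 1/8 ≠ RHS = 1/2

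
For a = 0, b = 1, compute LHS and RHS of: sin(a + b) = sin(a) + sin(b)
LHS = sin(0 + 1) = sin(1) ≈ 0.8415
RHS = sin(0) + sin(1) = sin(1) ≈ 0.8415

LHS = RHS: the two sides agree.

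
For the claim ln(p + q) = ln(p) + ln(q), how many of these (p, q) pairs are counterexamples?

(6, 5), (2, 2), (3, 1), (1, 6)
3

Testing each pair:
(6, 5): LHS = ln(11) ≈ 2.398, RHS = ln(5) + ln(6) ≈ 3.401 → counterexample
(2, 2): LHS = ln(4) ≈ 1.386, RHS = 2·ln(2) ≈ 1.386 → satisfies claim
(3, 1): LHS = ln(4) ≈ 1.386, RHS = ln(3) ≈ 1.099 → counterexample
(1, 6): LHS = ln(7) ≈ 1.946, RHS = ln(6) ≈ 1.792 → counterexample

That makes 3 counterexamples.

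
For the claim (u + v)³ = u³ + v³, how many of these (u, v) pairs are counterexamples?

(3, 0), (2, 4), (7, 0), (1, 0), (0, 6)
1

Testing each pair:
(3, 0): LHS = 27, RHS = 27 → satisfies claim
(2, 4): LHS = 216, RHS = 72 → counterexample
(7, 0): LHS = 343, RHS = 343 → satisfies claim
(1, 0): LHS = 1, RHS = 1 → satisfies claim
(0, 6): LHS = 216, RHS = 216 → satisfies claim

That makes 1 counterexample.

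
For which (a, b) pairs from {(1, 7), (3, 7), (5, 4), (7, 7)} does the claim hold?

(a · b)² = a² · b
Testing each pair:
(1, 7): LHS = 49, RHS = 7 → fails
(3, 7): LHS = 441, RHS = 63 → fails
(5, 4): LHS = 400, RHS = 100 → fails
(7, 7): LHS = 2401, RHS = 343 → fails

No pair satisfies the claim.

Answer: None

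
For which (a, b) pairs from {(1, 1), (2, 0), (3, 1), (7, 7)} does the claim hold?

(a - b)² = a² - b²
(1, 1), (2, 0), (7, 7)

Testing each pair:
(1, 1): LHS = 0, RHS = 0 → holds
(2, 0): LHS = 4, RHS = 4 → holds
(3, 1): LHS = 4, RHS = 8 → fails
(7, 7): LHS = 0, RHS = 0 → holds

3 of 4 pairs satisfy the claim.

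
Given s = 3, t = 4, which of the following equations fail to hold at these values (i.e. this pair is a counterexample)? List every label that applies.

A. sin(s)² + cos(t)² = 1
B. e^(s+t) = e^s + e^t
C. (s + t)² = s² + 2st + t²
A, B

Evaluating each claim at the given values:
A. LHS = sin(3)² + cos(4)² ≈ 0.4472, RHS = 1 → fails here (LHS ≠ RHS)
B. LHS = e^7 ≈ 1097, RHS = e^3 + e^4 ≈ 74.68 → fails here (LHS ≠ RHS)
C. LHS = 49, RHS = 49 → holds here (LHS = RHS)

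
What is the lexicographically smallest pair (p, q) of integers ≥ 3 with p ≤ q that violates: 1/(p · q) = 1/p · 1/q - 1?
(p, q) = (3, 3)

Substituting (3, 3) into the claim:
LHS = 1/(3 · 3) = 1/9
RHS = 1/3 · 1/3 - 1 = -8/9

Since LHS ≠ RHS, this pair disproves the claim, and no lexicographically smaller pair (p ≤ q, integers ≥ 3) does.

For instance (7, 10) is also a counterexample (LHS = 1/70, RHS = -69/70), but it's lexicographically larger.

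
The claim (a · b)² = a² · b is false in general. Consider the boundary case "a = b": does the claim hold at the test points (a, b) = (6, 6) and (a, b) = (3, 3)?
At (6, 6): LHS = 1296 ≠ RHS = 216
At (3, 3): LHS = 81 ≠ RHS = 27

Answer: No, fails at both test points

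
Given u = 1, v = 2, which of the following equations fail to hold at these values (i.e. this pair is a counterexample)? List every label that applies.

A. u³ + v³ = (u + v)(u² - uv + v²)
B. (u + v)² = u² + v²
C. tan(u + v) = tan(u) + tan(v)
Evaluating each claim at the given values:
A. LHS = 9, RHS = 9 → holds here (LHS = RHS)
B. LHS = 9, RHS = 5 → fails here (LHS ≠ RHS)
C. LHS = tan(3) ≈ -0.1425, RHS = tan(2) + tan(1) ≈ -0.6276 → fails here (LHS ≠ RHS)

Answer: B, C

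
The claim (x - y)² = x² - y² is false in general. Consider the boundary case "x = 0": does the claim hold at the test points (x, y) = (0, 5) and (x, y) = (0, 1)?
At (0, 5): LHS = 25 ≠ RHS = -25
At (0, 1): LHS = 1 ≠ RHS = -1

Answer: No, fails at both test points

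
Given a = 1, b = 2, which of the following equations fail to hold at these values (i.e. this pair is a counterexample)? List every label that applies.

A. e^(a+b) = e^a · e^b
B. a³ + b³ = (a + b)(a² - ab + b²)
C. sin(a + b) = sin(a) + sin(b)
C

Evaluating each claim at the given values:
A. LHS = e^3 ≈ 20.09, RHS = e^3 ≈ 20.09 → holds here (LHS = RHS)
B. LHS = 9, RHS = 9 → holds here (LHS = RHS)
C. LHS = sin(3) ≈ 0.1411, RHS = sin(1) + sin(2) ≈ 1.751 → fails here (LHS ≠ RHS)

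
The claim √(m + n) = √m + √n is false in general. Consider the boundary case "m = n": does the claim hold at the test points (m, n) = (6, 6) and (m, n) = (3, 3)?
At (6, 6): LHS = 2·√(3) ≈ 3.464 ≠ RHS = 2·√(6) ≈ 4.899
At (3, 3): LHS = √(6) ≈ 2.449 ≠ RHS = 2·√(3) ≈ 3.464

Answer: No, fails at both test points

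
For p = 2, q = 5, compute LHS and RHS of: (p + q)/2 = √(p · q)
LHS = (2 + 5)/2 = 7/2
RHS = √(2 · 5) = √(10) ≈ 3.162

LHS ≠ RHS (they differ by about 0.3377), so the equation does not hold here.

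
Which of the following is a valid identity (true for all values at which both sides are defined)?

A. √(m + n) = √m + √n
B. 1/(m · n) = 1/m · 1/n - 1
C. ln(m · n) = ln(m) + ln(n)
A: fails at (5, 5) — LHS = √(10) ≈ 3.162, RHS = 2·√(5) ≈ 4.472.
B: fails at (6, 7) — LHS = 1/42, RHS = -41/42.
C: holds — e.g. at (1, 3), both sides equal ln(3) ≈ 1.099.

Answer: C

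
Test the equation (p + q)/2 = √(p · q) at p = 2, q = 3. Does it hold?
Substituting p = 2, q = 3:

LHS = (2 + 3)/2 = 5/2
RHS = √(2 · 3) = √(6) ≈ 2.449

LHS ≠ RHS, so the equation does not hold at this point.

Answer: Fails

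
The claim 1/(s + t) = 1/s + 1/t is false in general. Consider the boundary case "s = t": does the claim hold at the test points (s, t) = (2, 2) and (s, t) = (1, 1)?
No, fails at both test points

At (2, 2): LHS = 1/4 ≠ RHS = 1
At (1, 1): LHS = 1/2 ≠ RHS = 2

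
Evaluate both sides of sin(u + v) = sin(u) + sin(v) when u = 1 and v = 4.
LHS = sin(1 + 4) = sin(5) ≈ -0.9589
RHS = sin(1) + sin(4) ≈ 0.08467

LHS ≠ RHS (they differ by about 1.044), so the equation does not hold here.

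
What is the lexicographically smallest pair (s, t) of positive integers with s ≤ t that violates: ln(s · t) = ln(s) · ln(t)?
Substituting (1, 2) into the claim:
LHS = ln(1 · 2) = ln(2) ≈ 0.6931
RHS = ln(1) · ln(2) = 0

Since LHS ≠ RHS, this pair disproves the claim, and no lexicographically smaller pair (s ≤ t, positive integers) does.

For instance (2, 3) is also a counterexample (LHS = ln(6) ≈ 1.792, RHS = ln(2)·ln(3) ≈ 0.7615), but it's lexicographically larger.

Answer: (s, t) = (1, 2)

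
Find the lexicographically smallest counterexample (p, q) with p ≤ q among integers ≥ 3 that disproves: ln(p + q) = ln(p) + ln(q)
(p, q) = (3, 3)

Substituting (3, 3) into the claim:
LHS = ln(3 + 3) = ln(6) ≈ 1.792
RHS = ln(3) + ln(3) = 2·ln(3) ≈ 2.197

Since LHS ≠ RHS, this pair disproves the claim, and no lexicographically smaller pair (p ≤ q, integers ≥ 3) does.

For instance (10, 10) is also a counterexample (LHS = ln(20) ≈ 2.996, RHS = 2·ln(10) ≈ 4.605), but it's lexicographically larger.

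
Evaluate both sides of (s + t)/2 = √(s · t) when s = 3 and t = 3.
LHS = (3 + 3)/2 = 3
RHS = √(3 · 3) = 3

LHS = RHS: the two sides agree.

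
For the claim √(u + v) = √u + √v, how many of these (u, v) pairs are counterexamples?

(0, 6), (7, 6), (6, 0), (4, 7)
Testing each pair:
(0, 6): LHS = √(6) ≈ 2.449, RHS = √(6) ≈ 2.449 → satisfies claim
(7, 6): LHS = √(13) ≈ 3.606, RHS = √(6) + √(7) ≈ 5.095 → counterexample
(6, 0): LHS = √(6) ≈ 2.449, RHS = √(6) ≈ 2.449 → satisfies claim
(4, 7): LHS = √(11) ≈ 3.317, RHS = 2 + √(7) ≈ 4.646 → counterexample

That makes 2 counterexamples.

Answer: 2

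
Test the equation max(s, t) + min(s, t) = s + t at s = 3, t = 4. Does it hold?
Substituting s = 3, t = 4:

LHS = max(3, 4) + min(3, 4) = 7
RHS = 3 + 4 = 7

LHS = RHS, so the equation holds at this point.

Answer: Holds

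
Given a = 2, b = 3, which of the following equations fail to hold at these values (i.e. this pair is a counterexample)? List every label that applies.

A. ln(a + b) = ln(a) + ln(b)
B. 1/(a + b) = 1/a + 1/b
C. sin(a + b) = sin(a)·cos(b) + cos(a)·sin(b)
Evaluating each claim at the given values:
A. LHS = ln(5) ≈ 1.609, RHS = ln(2) + ln(3) ≈ 1.792 → fails here (LHS ≠ RHS)
B. LHS = 1/5, RHS = 5/6 → fails here (LHS ≠ RHS)
C. LHS = sin(5) ≈ -0.9589, RHS = sin(2)·cos(3) + sin(3)·cos(2) ≈ -0.9589 → holds here (LHS = RHS)

Answer: A, B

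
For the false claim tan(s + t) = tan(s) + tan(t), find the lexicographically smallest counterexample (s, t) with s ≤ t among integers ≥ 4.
Substituting (4, 4) into the claim:
LHS = tan(4 + 4) = tan(8) ≈ -6.8
RHS = tan(4) + tan(4) = 2·tan(4) ≈ 2.316

Since LHS ≠ RHS, this pair disproves the claim, and no lexicographically smaller pair (s ≤ t, integers ≥ 4) does.

For instance (8, 9) is also a counterexample (LHS = tan(17) ≈ 3.494, RHS = tan(8) + tan(9) ≈ -7.252), but it's lexicographically larger.

Answer: (s, t) = (4, 4)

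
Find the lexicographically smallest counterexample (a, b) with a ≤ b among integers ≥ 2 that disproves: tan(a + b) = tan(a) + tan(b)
(a, b) = (2, 2)

Substituting (2, 2) into the claim:
LHS = tan(2 + 2) = tan(4) ≈ 1.158
RHS = tan(2) + tan(2) = 2·tan(2) ≈ -4.37

Since LHS ≠ RHS, this pair disproves the claim, and no lexicographically smaller pair (a ≤ b, integers ≥ 2) does.

For instance (5, 5) is also a counterexample (LHS = tan(10) ≈ 0.6484, RHS = 2·tan(5) ≈ -6.761), but it's lexicographically larger.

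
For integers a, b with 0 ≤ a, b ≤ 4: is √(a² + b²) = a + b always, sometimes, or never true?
It holds at (a, b) = (0, 0) (both sides equal 0), but fails at (a, b) = (4, 4) (LHS = 4·√(2) ≈ 5.657, RHS = 8).

Answer: Sometimes true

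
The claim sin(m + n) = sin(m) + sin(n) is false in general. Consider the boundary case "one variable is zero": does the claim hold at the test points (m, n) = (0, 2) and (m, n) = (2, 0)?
At (0, 2): LHS = sin(2) ≈ 0.9093, RHS = sin(2) ≈ 0.9093 → equal
At (2, 0): LHS = sin(2) ≈ 0.9093, RHS = sin(2) ≈ 0.9093 → equal

So the claim does hold at both of these boundary points, even though it is not an identity.

Answer: Yes, holds at both test points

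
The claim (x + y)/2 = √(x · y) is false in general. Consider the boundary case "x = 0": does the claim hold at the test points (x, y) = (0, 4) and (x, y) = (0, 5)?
No, fails at both test points

At (0, 4): LHS = 2 ≠ RHS = 0
At (0, 5): LHS = 5/2 ≠ RHS = 0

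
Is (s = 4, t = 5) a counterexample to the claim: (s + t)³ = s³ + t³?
Yes

Substituting s = 4, t = 5:
LHS = (4 + 5)³ = 729
RHS = 4³ + 5³ = 189

Since LHS ≠ RHS, this pair disproves the claim.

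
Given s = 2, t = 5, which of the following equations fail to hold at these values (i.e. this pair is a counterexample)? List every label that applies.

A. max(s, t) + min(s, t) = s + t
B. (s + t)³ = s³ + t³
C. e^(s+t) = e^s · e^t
B

Evaluating each claim at the given values:
A. LHS = 7, RHS = 7 → holds here (LHS = RHS)
B. LHS = 343, RHS = 133 → fails here (LHS ≠ RHS)
C. LHS = e^7 ≈ 1097, RHS = e^7 ≈ 1097 → holds here (LHS = RHS)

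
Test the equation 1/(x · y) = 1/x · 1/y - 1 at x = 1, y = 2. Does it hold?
Substituting x = 1, y = 2:

LHS = 1/(1 · 2) = 1/2
RHS = 1/1 · 1/2 - 1 = -1/2

LHS ≠ RHS, so the equation does not hold at this point.

Answer: Fails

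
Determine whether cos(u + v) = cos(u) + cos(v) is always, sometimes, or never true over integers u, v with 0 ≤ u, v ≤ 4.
The claim fails for every pair in the range. For instance at (u, v) = (0, 3): LHS = cos(3) ≈ -0.99, RHS = cos(3) + 1 ≈ 0.01001.

Answer: Never true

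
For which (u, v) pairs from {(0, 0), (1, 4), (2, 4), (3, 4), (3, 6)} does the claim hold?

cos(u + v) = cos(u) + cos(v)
Testing each pair:
(0, 0): LHS = 1, RHS = 2 → fails
(1, 4): LHS = cos(5) ≈ 0.2837, RHS = cos(4) + cos(1) ≈ -0.1133 → fails
(2, 4): LHS = cos(6) ≈ 0.9602, RHS = cos(4) + cos(2) ≈ -1.07 → fails
(3, 4): LHS = cos(7) ≈ 0.7539, RHS = cos(3) + cos(4) ≈ -1.644 → fails
(3, 6): LHS = cos(9) ≈ -0.9111, RHS = cos(3) + cos(6) ≈ -0.02982 → fails

No pair satisfies the claim.

Answer: None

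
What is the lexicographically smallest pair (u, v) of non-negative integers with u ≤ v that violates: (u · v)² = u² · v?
Substituting (1, 2) into the claim:
LHS = (1 · 2)² = 4
RHS = 1² · 2 = 2

Since LHS ≠ RHS, this pair disproves the claim, and no lexicographically smaller pair (u ≤ v, non-negative integers) does.

For instance (6, 7) is also a counterexample (LHS = 1764, RHS = 252), but it's lexicographically larger.

Answer: (u, v) = (1, 2)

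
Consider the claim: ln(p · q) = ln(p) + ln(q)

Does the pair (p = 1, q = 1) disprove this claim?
No

Substituting p = 1, q = 1:
LHS = ln(1 · 1) = 0
RHS = ln(1) + ln(1) = 0

The sides agree, so this pair does not disprove the claim.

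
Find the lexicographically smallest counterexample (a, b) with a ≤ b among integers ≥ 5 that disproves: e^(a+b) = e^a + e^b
Substituting (5, 5) into the claim:
LHS = e^(5+5) = e^10 ≈ 22026.5
RHS = e^5 + e^5 = 2·e^5 ≈ 296.8

Since LHS ≠ RHS, this pair disproves the claim, and no lexicographically smaller pair (a ≤ b, integers ≥ 5) does.

For instance (6, 11) is also a counterexample (LHS = e^17 ≈ 24154952.8, RHS = e^6 + e^11 ≈ 60277.6), but it's lexicographically larger.

Answer: (a, b) = (5, 5)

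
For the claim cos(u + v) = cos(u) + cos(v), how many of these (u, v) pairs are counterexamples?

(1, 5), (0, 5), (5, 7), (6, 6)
Testing each pair:
(1, 5): LHS = cos(6) ≈ 0.9602, RHS = cos(5) + cos(1) ≈ 0.824 → counterexample
(0, 5): LHS = cos(5) ≈ 0.2837, RHS = cos(5) + 1 ≈ 1.284 → counterexample
(5, 7): LHS = cos(12) ≈ 0.8439, RHS = cos(5) + cos(7) ≈ 1.038 → counterexample
(6, 6): LHS = cos(12) ≈ 0.8439, RHS = 2·cos(6) ≈ 1.92 → counterexample

That makes 4 counterexamples.

Answer: 4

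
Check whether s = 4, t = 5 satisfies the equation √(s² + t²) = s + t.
Fails

Substituting s = 4, t = 5:

LHS = √(4² + 5²) = √(41) ≈ 6.403
RHS = 4 + 5 = 9

LHS ≠ RHS, so the equation does not hold at this point.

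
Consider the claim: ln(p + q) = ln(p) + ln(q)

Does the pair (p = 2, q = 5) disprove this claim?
Yes

Substituting p = 2, q = 5:
LHS = ln(2 + 5) = ln(7) ≈ 1.946
RHS = ln(2) + ln(5) ≈ 2.303

Since LHS ≠ RHS, this pair disproves the claim.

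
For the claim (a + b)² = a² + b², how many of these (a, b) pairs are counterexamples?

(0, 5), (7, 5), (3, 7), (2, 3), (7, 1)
4

Testing each pair:
(0, 5): LHS = 25, RHS = 25 → satisfies claim
(7, 5): LHS = 144, RHS = 74 → counterexample
(3, 7): LHS = 100, RHS = 58 → counterexample
(2, 3): LHS = 25, RHS = 13 → counterexample
(7, 1): LHS = 64, RHS = 50 → counterexample

That makes 4 counterexamples.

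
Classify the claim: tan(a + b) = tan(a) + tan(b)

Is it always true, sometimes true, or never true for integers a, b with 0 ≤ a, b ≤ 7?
It holds at (a, b) = (0, 7) (both sides equal tan(7) ≈ 0.8714), but fails at (a, b) = (7, 2) (LHS = tan(9) ≈ -0.4523, RHS = tan(2) + tan(7) ≈ -1.314).

Answer: Sometimes true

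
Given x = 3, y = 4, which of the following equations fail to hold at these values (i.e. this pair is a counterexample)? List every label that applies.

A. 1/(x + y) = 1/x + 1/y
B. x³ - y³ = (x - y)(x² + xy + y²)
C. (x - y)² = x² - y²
Evaluating each claim at the given values:
A. LHS = 1/7, RHS = 7/12 → fails here (LHS ≠ RHS)
B. LHS = -37, RHS = -37 → holds here (LHS = RHS)
C. LHS = 1, RHS = -7 → fails here (LHS ≠ RHS)

Answer: A, C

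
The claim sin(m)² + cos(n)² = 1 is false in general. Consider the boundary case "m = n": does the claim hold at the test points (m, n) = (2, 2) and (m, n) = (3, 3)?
At (2, 2): LHS = cos(2)² + sin(2)² = 1, RHS = 1 → equal
At (3, 3): LHS = sin(3)² + cos(3)² = 1, RHS = 1 → equal

So the claim does hold at both of these boundary points, even though it is not an identity.

Answer: Yes, holds at both test points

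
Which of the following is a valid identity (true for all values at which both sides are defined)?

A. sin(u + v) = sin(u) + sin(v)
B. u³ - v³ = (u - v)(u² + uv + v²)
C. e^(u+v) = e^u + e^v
B

A: fails at (1, 4) — LHS = sin(5) ≈ -0.9589, RHS = sin(4) + sin(1) ≈ 0.08467.
B: holds — e.g. at (2, 4), both sides equal -56.
C: fails at (1, 1) — LHS = e^2 ≈ 7.389, RHS = 2·e ≈ 5.437.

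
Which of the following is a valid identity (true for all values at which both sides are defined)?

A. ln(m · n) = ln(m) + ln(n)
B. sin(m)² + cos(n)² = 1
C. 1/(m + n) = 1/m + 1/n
A: holds — e.g. at (2, 3), both sides equal ln(6) ≈ 1.792.
B: fails at (5, 8) — LHS = cos(8)² + sin(5)² ≈ 0.9407, RHS = 1.
C: fails at (3, 3) — LHS = 1/6, RHS = 2/3.

Answer: A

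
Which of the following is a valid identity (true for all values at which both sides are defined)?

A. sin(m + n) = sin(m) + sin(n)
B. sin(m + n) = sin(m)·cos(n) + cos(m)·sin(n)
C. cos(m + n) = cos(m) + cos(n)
B

A: fails at (2, 2) — LHS = sin(4) ≈ -0.7568, RHS = 2·sin(2) ≈ 1.819.
B: holds — e.g. at (3, 5), both sides equal sin(8) ≈ 0.9894.
C: fails at (6, 7) — LHS = cos(13) ≈ 0.9074, RHS = cos(7) + cos(6) ≈ 1.714.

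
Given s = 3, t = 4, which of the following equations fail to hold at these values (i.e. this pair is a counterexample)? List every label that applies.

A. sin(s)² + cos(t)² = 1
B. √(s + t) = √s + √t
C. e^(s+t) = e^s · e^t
A, B

Evaluating each claim at the given values:
A. LHS = sin(3)² + cos(4)² ≈ 0.4472, RHS = 1 → fails here (LHS ≠ RHS)
B. LHS = √(7) ≈ 2.646, RHS = √(3) + 2 ≈ 3.732 → fails here (LHS ≠ RHS)
C. LHS = e^7 ≈ 1097, RHS = e^7 ≈ 1097 → holds here (LHS = RHS)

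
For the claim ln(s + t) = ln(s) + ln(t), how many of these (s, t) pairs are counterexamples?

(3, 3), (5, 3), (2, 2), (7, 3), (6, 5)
4

Testing each pair:
(3, 3): LHS = ln(6) ≈ 1.792, RHS = 2·ln(3) ≈ 2.197 → counterexample
(5, 3): LHS = ln(8) ≈ 2.079, RHS = ln(3) + ln(5) ≈ 2.708 → counterexample
(2, 2): LHS = ln(4) ≈ 1.386, RHS = 2·ln(2) ≈ 1.386 → satisfies claim
(7, 3): LHS = ln(10) ≈ 2.303, RHS = ln(3) + ln(7) ≈ 3.045 → counterexample
(6, 5): LHS = ln(11) ≈ 2.398, RHS = ln(5) + ln(6) ≈ 3.401 → counterexample

That makes 4 counterexamples.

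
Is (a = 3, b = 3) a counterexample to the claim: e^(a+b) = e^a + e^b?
Substituting a = 3, b = 3:
LHS = e^(3+3) = e^6 ≈ 403.4
RHS = e^3 + e^3 = 2·e^3 ≈ 40.17

Since LHS ≠ RHS, this pair disproves the claim.

Answer: Yes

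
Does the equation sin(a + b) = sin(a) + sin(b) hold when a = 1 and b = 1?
Substituting a = 1, b = 1:

LHS = sin(1 + 1) = sin(2) ≈ 0.9093
RHS = sin(1) + sin(1) = 2·sin(1) ≈ 1.683

LHS ≠ RHS, so the equation does not hold at this point.

Answer: Fails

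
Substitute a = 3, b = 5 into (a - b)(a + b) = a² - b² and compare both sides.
LHS = (3 - 5)(3 + 5) = -16
RHS = 3² - 5² = -16

LHS = RHS: the two sides agree.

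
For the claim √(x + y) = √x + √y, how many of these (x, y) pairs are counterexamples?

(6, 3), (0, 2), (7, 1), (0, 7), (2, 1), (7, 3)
Testing each pair:
(6, 3): LHS = 3, RHS = √(3) + √(6) ≈ 4.182 → counterexample
(0, 2): LHS = √(2) ≈ 1.414, RHS = √(2) ≈ 1.414 → satisfies claim
(7, 1): LHS = 2·√(2) ≈ 2.828, RHS = 1 + √(7) ≈ 3.646 → counterexample
(0, 7): LHS = √(7) ≈ 2.646, RHS = √(7) ≈ 2.646 → satisfies claim
(2, 1): LHS = √(3) ≈ 1.732, RHS = 1 + √(2) ≈ 2.414 → counterexample
(7, 3): LHS = √(10) ≈ 3.162, RHS = √(3) + √(7) ≈ 4.378 → counterexample

That makes 4 counterexamples.

Answer: 4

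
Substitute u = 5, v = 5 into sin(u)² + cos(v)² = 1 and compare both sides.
LHS = sin(5)² + cos(5)² = 1
RHS = 1

LHS = RHS: the two sides agree.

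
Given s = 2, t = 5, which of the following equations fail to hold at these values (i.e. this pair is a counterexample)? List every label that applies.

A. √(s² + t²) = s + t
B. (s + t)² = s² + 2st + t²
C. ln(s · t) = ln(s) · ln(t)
Evaluating each claim at the given values:
A. LHS = √(29) ≈ 5.385, RHS = 7 → fails here (LHS ≠ RHS)
B. LHS = 49, RHS = 49 → holds here (LHS = RHS)
C. LHS = ln(10) ≈ 2.303, RHS = ln(2)·ln(5) ≈ 1.116 → fails here (LHS ≠ RHS)

Answer: A, C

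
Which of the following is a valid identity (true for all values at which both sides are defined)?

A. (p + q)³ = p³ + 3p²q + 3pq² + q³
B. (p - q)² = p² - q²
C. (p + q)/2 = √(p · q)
A

A: holds — e.g. at (5, 5), both sides equal 1000.
B: fails at (1, 3) — LHS = 4, RHS = -8.
C: fails at (4, 5) — LHS = 9/2, RHS = 2·√(5) ≈ 4.472.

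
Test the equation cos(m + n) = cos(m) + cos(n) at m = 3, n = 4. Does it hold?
Fails

Substituting m = 3, n = 4:

LHS = cos(3 + 4) = cos(7) ≈ 0.7539
RHS = cos(3) + cos(4) ≈ -1.644

LHS ≠ RHS, so the equation does not hold at this point.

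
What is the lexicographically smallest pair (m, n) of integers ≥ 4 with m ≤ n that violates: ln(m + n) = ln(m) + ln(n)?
(m, n) = (4, 4)

Substituting (4, 4) into the claim:
LHS = ln(4 + 4) = ln(8) ≈ 2.079
RHS = ln(4) + ln(4) = 2·ln(4) ≈ 2.773

Since LHS ≠ RHS, this pair disproves the claim, and no lexicographically smaller pair (m ≤ n, integers ≥ 4) does.

For instance (6, 6) is also a counterexample (LHS = ln(12) ≈ 2.485, RHS = 2·ln(6) ≈ 3.584), but it's lexicographically larger.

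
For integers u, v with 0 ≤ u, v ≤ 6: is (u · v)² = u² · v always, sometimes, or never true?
It holds at (u, v) = (1, 0) (both sides equal 0), but fails at (u, v) = (3, 4) (LHS = 144, RHS = 36).

Answer: Sometimes true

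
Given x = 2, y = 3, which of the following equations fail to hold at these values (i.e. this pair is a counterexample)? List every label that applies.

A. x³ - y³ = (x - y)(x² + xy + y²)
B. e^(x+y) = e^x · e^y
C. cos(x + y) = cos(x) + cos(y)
Evaluating each claim at the given values:
A. LHS = -19, RHS = -19 → holds here (LHS = RHS)
B. LHS = e^5 ≈ 148.4, RHS = e^5 ≈ 148.4 → holds here (LHS = RHS)
C. LHS = cos(5) ≈ 0.2837, RHS = cos(3) + cos(2) ≈ -1.406 → fails here (LHS ≠ RHS)

Answer: C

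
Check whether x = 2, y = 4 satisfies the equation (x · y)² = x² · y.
Substituting x = 2, y = 4:

LHS = (2 · 4)² = 64
RHS = 2² · 4 = 16

LHS ≠ RHS, so the equation does not hold at this point.

Answer: Fails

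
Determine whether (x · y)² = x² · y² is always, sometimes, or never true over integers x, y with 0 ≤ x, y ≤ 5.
Always true

The identity holds for every pair in the range. For instance at (x, y) = (0, 4): both sides equal 0.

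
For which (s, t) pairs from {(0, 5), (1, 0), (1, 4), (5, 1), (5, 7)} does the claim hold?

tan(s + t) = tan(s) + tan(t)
(0, 5), (1, 0)

Testing each pair:
(0, 5): LHS = tan(5) ≈ -3.381, RHS = tan(5) ≈ -3.381 → holds
(1, 0): LHS = tan(1) ≈ 1.557, RHS = tan(1) ≈ 1.557 → holds
(1, 4): LHS = tan(5) ≈ -3.381, RHS = tan(4) + tan(1) ≈ 2.715 → fails
(5, 1): LHS = tan(6) ≈ -0.291, RHS = tan(5) + tan(1) ≈ -1.823 → fails
(5, 7): LHS = tan(12) ≈ -0.6359, RHS = tan(5) + tan(7) ≈ -2.509 → fails

2 of 5 pairs satisfy the claim.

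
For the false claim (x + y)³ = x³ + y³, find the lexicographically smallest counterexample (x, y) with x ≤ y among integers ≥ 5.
Substituting (5, 5) into the claim:
LHS = (5 + 5)³ = 1000
RHS = 5³ + 5³ = 250

Since LHS ≠ RHS, this pair disproves the claim, and no lexicographically smaller pair (x ≤ y, integers ≥ 5) does.

For instance (7, 9) is also a counterexample (LHS = 4096, RHS = 1072), but it's lexicographically larger.

Answer: (x, y) = (5, 5)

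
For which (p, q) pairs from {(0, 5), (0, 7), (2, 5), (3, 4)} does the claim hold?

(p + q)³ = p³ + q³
(0, 5), (0, 7)

Testing each pair:
(0, 5): LHS = 125, RHS = 125 → holds
(0, 7): LHS = 343, RHS = 343 → holds
(2, 5): LHS = 343, RHS = 133 → fails
(3, 4): LHS = 343, RHS = 91 → fails

2 of 4 pairs satisfy the claim.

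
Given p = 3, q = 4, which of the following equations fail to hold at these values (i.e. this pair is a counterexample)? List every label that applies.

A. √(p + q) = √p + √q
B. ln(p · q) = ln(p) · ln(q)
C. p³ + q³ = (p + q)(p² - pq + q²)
A, B

Evaluating each claim at the given values:
A. LHS = √(7) ≈ 2.646, RHS = √(3) + 2 ≈ 3.732 → fails here (LHS ≠ RHS)
B. LHS = ln(12) ≈ 2.485, RHS = ln(3)·ln(4) ≈ 1.523 → fails here (LHS ≠ RHS)
C. LHS = 91, RHS = 91 → holds here (LHS = RHS)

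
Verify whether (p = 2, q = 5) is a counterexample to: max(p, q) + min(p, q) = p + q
No

Substituting p = 2, q = 5:
LHS = max(2, 5) + min(2, 5) = 7
RHS = 2 + 5 = 7

The sides agree, so this pair does not disprove the claim.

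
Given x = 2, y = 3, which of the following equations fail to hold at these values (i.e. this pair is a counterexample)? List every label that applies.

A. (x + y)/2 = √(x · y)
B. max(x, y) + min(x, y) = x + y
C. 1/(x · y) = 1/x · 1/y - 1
A, C

Evaluating each claim at the given values:
A. LHS = 5/2, RHS = √(6) ≈ 2.449 → fails here (LHS ≠ RHS)
B. LHS = 5, RHS = 5 → holds here (LHS = RHS)
C. LHS = 1/6, RHS = -5/6 → fails here (LHS ≠ RHS)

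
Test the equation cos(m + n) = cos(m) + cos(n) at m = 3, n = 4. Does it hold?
Substituting m = 3, n = 4:

LHS = cos(3 + 4) = cos(7) ≈ 0.7539
RHS = cos(3) + cos(4) ≈ -1.644

LHS ≠ RHS, so the equation does not hold at this point.

Answer: Fails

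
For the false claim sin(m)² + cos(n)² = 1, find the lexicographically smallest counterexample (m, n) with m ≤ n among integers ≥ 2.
(m, n) = (2, 3)

At (2, 2): both sides equal 1, so it holds there.

Substituting (2, 3) into the claim:
LHS = sin(2)² + cos(3)² ≈ 1.807
RHS = 1

Since LHS ≠ RHS, this pair disproves the claim, and no lexicographically smaller pair (m ≤ n, integers ≥ 2) does.

For instance (3, 4) is also a counterexample (LHS = sin(3)² + cos(4)² ≈ 0.4472, RHS = 1), but it's lexicographically larger.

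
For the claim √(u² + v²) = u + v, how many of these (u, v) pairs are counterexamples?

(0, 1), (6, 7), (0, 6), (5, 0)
1

Testing each pair:
(0, 1): LHS = 1, RHS = 1 → satisfies claim
(6, 7): LHS = √(85) ≈ 9.22, RHS = 13 → counterexample
(0, 6): LHS = 6, RHS = 6 → satisfies claim
(5, 0): LHS = 5, RHS = 5 → satisfies claim

That makes 1 counterexample.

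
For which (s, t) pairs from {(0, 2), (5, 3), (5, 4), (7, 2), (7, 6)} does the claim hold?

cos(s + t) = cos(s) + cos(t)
None

Testing each pair:
(0, 2): LHS = cos(2) ≈ -0.4161, RHS = cos(2) + 1 ≈ 0.5839 → fails
(5, 3): LHS = cos(8) ≈ -0.1455, RHS = cos(3) + cos(5) ≈ -0.7063 → fails
(5, 4): LHS = cos(9) ≈ -0.9111, RHS = cos(4) + cos(5) ≈ -0.37 → fails
(7, 2): LHS = cos(9) ≈ -0.9111, RHS = cos(2) + cos(7) ≈ 0.3378 → fails
(7, 6): LHS = cos(13) ≈ 0.9074, RHS = cos(7) + cos(6) ≈ 1.714 → fails

No pair satisfies the claim.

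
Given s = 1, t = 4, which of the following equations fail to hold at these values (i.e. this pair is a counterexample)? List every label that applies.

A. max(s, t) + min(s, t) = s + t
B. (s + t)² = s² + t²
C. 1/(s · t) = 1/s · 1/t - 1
Evaluating each claim at the given values:
A. LHS = 5, RHS = 5 → holds here (LHS = RHS)
B. LHS = 25, RHS = 17 → fails here (LHS ≠ RHS)
C. LHS = 1/4, RHS = -3/4 → fails here (LHS ≠ RHS)

Answer: B, C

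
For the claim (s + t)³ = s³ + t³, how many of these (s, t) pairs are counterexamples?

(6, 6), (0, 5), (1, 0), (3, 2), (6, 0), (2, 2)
Testing each pair:
(6, 6): LHS = 1728, RHS = 432 → counterexample
(0, 5): LHS = 125, RHS = 125 → satisfies claim
(1, 0): LHS = 1, RHS = 1 → satisfies claim
(3, 2): LHS = 125, RHS = 35 → counterexample
(6, 0): LHS = 216, RHS = 216 → satisfies claim
(2, 2): LHS = 64, RHS = 16 → counterexample

That makes 3 counterexamples.

Answer: 3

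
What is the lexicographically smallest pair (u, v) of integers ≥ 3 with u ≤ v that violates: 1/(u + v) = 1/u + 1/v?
(u, v) = (3, 3)

Substituting (3, 3) into the claim:
LHS = 1/(3 + 3) = 1/6
RHS = 1/3 + 1/3 = 2/3

Since LHS ≠ RHS, this pair disproves the claim, and no lexicographically smaller pair (u ≤ v, integers ≥ 3) does.

For instance (5, 9) is also a counterexample (LHS = 1/14, RHS = 14/45), but it's lexicographically larger.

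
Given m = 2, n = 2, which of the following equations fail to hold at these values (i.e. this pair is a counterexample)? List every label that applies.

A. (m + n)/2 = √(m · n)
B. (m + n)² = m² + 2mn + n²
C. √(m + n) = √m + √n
C

Evaluating each claim at the given values:
A. LHS = 2, RHS = 2 → holds here (LHS = RHS)
B. LHS = 16, RHS = 16 → holds here (LHS = RHS)
C. LHS = 2, RHS = 2·√(2) ≈ 2.828 → fails here (LHS ≠ RHS)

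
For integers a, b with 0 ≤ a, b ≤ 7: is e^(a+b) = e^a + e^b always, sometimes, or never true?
The claim fails for every pair in the range. For instance at (a, b) = (3, 0): LHS = e^3 ≈ 20.09, RHS = 1 + e^3 ≈ 21.09.

Answer: Never true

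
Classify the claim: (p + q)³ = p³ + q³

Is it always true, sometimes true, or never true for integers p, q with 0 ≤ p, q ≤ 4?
It holds at (p, q) = (0, 3) (both sides equal 27), but fails at (p, q) = (2, 3) (LHS = 125, RHS = 35).

Answer: Sometimes true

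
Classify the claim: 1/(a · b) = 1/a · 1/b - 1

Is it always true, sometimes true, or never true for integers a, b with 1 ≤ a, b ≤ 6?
The claim fails for every pair in the range. For instance at (a, b) = (4, 4): LHS = 1/16, RHS = -15/16.

Answer: Never true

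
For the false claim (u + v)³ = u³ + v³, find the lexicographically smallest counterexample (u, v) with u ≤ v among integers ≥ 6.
(u, v) = (6, 6)

Substituting (6, 6) into the claim:
LHS = (6 + 6)³ = 1728
RHS = 6³ + 6³ = 432

Since LHS ≠ RHS, this pair disproves the claim, and no lexicographically smaller pair (u ≤ v, integers ≥ 6) does.

For instance (6, 7) is also a counterexample (LHS = 2197, RHS = 559), but it's lexicographically larger.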